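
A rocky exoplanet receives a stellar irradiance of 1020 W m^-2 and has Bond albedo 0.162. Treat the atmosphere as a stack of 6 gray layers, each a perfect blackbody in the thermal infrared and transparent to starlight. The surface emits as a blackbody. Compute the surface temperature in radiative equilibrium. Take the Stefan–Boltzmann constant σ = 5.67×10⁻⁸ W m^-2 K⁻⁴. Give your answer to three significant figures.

Top-of-atmosphere balance: σT_e⁴ = S(1−α)/4 = 213.7 W m^-2 → T_e = 247.8 K.
For an N-layer opaque stack, T_s⁴ = (N+1)T_e⁴, hence T_s = (7)^(1/4)×247.8 K = 403.0 K.

403 K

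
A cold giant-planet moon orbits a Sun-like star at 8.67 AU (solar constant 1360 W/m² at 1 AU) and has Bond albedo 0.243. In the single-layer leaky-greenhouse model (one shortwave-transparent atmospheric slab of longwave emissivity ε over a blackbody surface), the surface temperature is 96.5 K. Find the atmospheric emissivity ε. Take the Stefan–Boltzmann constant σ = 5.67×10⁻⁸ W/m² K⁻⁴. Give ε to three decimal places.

Flux at the orbit: S = 1360/(8.67)² = 18.09 W/m².
TOA balance gives T_e = 88.15 K.
Since (2−ε)/2 = (T_e/T_s)⁴ = 0.6964, ε = 0.6072.

0.607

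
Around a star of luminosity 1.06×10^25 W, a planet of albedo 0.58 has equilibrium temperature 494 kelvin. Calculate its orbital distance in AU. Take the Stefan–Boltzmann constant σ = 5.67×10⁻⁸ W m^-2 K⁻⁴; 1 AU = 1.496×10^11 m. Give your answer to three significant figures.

0.0342 AU

Energy balance gives S = 4σT⁴/(1−α) = 32160 W m^-2.
Then d = [L/(4πS)]^(1/2) = 5.122×10^9 m, i.e. 0.03423 AU.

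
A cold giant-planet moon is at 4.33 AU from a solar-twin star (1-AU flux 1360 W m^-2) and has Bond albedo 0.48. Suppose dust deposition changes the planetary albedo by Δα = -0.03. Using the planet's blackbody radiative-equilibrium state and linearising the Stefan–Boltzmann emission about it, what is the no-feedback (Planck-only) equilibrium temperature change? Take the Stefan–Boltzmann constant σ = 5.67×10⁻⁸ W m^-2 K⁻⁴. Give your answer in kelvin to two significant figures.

1.6 K

By the inverse-square law, S = 1360/4.33² = 72.54 W m^-2.
The baseline emission temperature is T_e = 113.6 K.
TOA radiative forcing: ΔF = −S·Δα/4 = −72.54·(-0.03)/4 = 0.5440 W m^-2.
The Planck feedback parameter is 4σT_e³ = 0.3322 W m^-2/K.
ΔT₀ = ΔF/λ_P = 0.5440/0.3322 = 1.64 K.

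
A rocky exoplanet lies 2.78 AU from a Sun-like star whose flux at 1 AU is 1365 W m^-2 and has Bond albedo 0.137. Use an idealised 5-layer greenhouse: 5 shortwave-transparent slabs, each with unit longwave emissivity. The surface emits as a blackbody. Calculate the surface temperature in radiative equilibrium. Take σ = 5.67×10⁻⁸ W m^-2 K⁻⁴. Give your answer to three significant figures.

252 K

Flux at the orbit: S = 1365/(2.78)² = 176.6 W m^-2.
Top-of-atmosphere balance: σT_e⁴ = S(1−α)/4 = 38.11 W m^-2 → T_e = 161.0 K.
With N = 5 opaque layers, T_s = (N+1)^(1/4)·T_e = 6^(1/4)·161.0 = 252.0 K.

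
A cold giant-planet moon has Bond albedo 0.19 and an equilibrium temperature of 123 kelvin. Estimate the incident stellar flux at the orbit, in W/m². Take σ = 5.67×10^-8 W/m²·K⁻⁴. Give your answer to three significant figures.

Invert the energy balance for S: S = 4σT⁴/(1−α).
σT⁴ = 5.67×10⁻⁸·(123)⁴ = 12.98 W/m².
S = 4·12.98/0.81 = 64.09 W/m².

64.1 W/m²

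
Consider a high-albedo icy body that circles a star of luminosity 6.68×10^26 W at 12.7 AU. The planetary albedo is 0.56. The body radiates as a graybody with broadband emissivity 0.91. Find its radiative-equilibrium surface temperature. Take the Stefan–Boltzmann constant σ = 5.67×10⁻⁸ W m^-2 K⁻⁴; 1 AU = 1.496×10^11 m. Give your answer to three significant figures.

Orbital distance: d = 12.7 AU = 1.900×10^12 m.
Spreading L over a sphere of radius d: S = 6.68×10^26/(4π·1.90×10^12²) = 14.73 W m^-2.
The planet absorbs (1−α)S over its disc πR² and re-emits over 4πR², so the mean absorbed flux is (1−0.56)·14.73/4 = 1.620 W m^-2.
Radiative balance εσT⁴ = 1.620 gives T = [1.620/(0.91·σ)]^(1/4) = 74.85 K.

74.9 K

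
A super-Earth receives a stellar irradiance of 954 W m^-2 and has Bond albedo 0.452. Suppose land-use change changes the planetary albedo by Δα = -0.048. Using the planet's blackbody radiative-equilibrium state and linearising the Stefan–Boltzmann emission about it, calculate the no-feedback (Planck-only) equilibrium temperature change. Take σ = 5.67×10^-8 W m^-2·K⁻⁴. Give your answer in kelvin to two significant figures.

The baseline emission temperature is T_e = 219.1 K.
ΔF = −(S/4)Δα = −(954.0/4)×(-0.048) = 11.45 W m^-2.
Planck response: λ_P = 4σT_e³ = 4·5.67×10⁻⁸·(219.1)³ = 2.386 W m^-2/K.
So ΔT₀ = 11.45/2.386 = 4.80 K.

4.8 K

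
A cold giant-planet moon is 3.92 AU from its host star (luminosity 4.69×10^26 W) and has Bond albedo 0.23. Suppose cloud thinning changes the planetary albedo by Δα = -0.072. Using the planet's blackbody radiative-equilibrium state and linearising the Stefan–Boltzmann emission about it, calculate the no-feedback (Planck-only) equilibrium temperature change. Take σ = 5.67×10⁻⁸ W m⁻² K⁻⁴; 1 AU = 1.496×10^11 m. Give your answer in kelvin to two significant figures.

3.2 K

d = 3.92 × 1.496×10^11 m = 5.864×10^11 m.
S = L/(4πd²) = 108.5 W m⁻².
Unperturbed T_e = [108.5·(1−0.23)/(4σ)]^¼ = 138.5 K.
The change in absorbed flux is Δ[S(1−α)/4] = −SΔα/4 = 1.953 W m⁻².
Planck response: λ_P = 4σT_e³ = 4·5.67×10⁻⁸·(138.5)³ = 0.6031 W m⁻²/K.
ΔT₀ = ΔF/λ_P = 1.953/0.6031 = 3.24 K.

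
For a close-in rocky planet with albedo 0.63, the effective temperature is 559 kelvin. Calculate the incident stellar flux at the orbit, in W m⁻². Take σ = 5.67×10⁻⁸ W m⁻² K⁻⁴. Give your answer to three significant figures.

From S(1−α)/4 = σT⁴: S = 4σT⁴/(1−α).
The emitted flux is σT⁴ = 5536 W m⁻².
S = 4·5536/0.37 = 59850 W m⁻².

59900 W m⁻²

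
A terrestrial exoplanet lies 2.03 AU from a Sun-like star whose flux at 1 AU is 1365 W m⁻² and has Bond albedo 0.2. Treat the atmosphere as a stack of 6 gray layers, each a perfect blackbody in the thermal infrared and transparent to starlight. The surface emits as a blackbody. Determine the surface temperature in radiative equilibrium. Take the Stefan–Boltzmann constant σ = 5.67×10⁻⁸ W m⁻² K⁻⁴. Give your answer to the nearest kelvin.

301 K

Flux at the orbit: S = 1365/(2.03)² = 331.2 W m⁻².
OLR = S(1−α)/4 = 66.25 W m⁻²; the top layer radiates at T_e = 184.9 K.
Layer-by-layer balance gives σT_s⁴ = (N+1)σT_e⁴, so T_s = 7^¼·184.9 = 300.7 K.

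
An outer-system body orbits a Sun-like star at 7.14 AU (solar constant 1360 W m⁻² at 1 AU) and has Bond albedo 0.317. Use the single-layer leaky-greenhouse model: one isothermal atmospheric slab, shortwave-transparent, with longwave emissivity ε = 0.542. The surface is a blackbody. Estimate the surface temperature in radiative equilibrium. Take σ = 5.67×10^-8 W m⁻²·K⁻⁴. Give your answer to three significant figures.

Flux at the orbit: S = 1360/(7.14)² = 26.68 W m⁻².
The planet radiates to space at T_e = [S(1−α)/(4σ)]^(1/4) = 94.67 K.
The surface balance (absorbed SW + ε·downward IR = σT_s⁴) with T_a⁴ = T_s⁴/2 reduces to T_s = T_e·[2/(2−ε)]^¼ = 102.5 K.

102 K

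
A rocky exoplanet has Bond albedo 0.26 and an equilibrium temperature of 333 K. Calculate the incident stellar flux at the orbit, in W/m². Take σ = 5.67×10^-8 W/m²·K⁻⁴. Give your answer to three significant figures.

Invert the energy balance for S: S = 4σT⁴/(1−α).
σT⁴ = 5.67×10⁻⁸·(333)⁴ = 697.2 W/m².
So S = 4×697.2/(1−0.26) = 3769 W/m².

3770 W/m²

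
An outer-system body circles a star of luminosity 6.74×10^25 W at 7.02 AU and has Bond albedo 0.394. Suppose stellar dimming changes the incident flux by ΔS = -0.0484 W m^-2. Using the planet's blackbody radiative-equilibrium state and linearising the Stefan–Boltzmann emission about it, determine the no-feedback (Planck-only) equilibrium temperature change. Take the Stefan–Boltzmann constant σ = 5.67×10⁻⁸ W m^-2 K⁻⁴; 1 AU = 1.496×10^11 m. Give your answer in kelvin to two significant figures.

Orbital distance: d = 7.02 AU = 1.050×10^12 m.
Spreading L over a sphere of radius d: S = 6.74×10^25/(4π·1.05×10^12²) = 4.863 W m^-2.
The baseline emission temperature is T_e = 60.04 K.
ΔF = Δ[S(1−α)]/4 = (1−0.394)·-0.0484/4 = -0.007333 W m^-2.
Planck response: λ_P = 4σT_e³ = 4·5.67×10⁻⁸·(60.04)³ = 0.04909 W m^-2/K.
ΔT₀ = ΔF/λ_P = -0.007333/0.04909 = -0.149 K.

-0.15 K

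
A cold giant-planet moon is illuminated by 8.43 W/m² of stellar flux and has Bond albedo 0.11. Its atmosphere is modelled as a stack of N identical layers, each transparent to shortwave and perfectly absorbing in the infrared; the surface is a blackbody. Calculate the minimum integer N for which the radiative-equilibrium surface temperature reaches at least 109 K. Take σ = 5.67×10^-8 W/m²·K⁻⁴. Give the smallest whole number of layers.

4

OLR = S(1−α)/4 = 1.876 W/m²; the top layer radiates at T_e = 75.84 K.
Since T_s⁴ = (N+1)T_e⁴, we need N ≥ (T_s/T_e)⁴ − 1 = 3.267.
Rounding up, N = 4.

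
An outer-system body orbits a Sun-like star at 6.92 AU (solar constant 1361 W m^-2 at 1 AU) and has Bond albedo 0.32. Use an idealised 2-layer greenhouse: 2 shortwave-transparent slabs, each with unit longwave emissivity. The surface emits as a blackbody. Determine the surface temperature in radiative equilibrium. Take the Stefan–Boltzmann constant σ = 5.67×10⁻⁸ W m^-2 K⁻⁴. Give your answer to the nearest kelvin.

126 K

Irradiance scales as 1/d², so S = 1361 W m^-2 × (1/6.92)² = 28.42 W m^-2.
Top-of-atmosphere balance: σT_e⁴ = S(1−α)/4 = 4.832 W m^-2 → T_e = 96.08 K.
With N = 2 opaque layers, T_s = (N+1)^(1/4)·T_e = 3^(1/4)·96.08 = 126.4 K.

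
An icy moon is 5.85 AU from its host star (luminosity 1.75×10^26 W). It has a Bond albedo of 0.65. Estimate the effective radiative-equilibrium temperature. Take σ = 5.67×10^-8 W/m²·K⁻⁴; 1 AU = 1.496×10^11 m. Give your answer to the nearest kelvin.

73 kelvin

Orbital distance: d = 5.85 AU = 8.752×10^11 m.
Spreading L over a sphere of radius d: S = 1.75×10^26/(4π·8.75×10^11²) = 18.18 W/m².
Averaging over the sphere, the absorbed flux is S(1−α)/4 = 1.591 W/m².
Balancing against σT⁴: T = (1.591/5.67×10⁻⁸)^(1/4) = 72.78 K.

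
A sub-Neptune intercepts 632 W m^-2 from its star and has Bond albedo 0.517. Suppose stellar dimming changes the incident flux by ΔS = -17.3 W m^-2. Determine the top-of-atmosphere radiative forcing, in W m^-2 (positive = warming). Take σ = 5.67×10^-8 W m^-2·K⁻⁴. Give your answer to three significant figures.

TOA radiative forcing: ΔF = (1−α)ΔS/4 = 0.483·(-17.3)/4 = -2.089 W m^-2.

-2.09 W m^-2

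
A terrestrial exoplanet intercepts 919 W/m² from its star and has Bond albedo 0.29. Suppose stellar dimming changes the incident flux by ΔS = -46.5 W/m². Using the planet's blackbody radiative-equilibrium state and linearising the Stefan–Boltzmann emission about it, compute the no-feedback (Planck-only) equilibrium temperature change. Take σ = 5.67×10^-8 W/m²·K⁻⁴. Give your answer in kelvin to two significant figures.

Unperturbed T_e = [919.0·(1−0.29)/(4σ)]^¼ = 231.6 K.
TOA radiative forcing: ΔF = (1−α)ΔS/4 = 0.71·(-46.5)/4 = -8.254 W/m².
The Planck feedback parameter is 4σT_e³ = 2.817 W/m²/K.
Hence the no-feedback warming is ΔF/(4σT_e³) = -2.93 K.

-2.9 kelvin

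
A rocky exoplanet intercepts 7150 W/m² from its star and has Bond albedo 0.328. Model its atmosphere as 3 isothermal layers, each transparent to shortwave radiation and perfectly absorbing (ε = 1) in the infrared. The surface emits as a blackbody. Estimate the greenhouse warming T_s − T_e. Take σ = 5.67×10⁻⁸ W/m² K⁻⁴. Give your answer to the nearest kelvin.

158 K

Top-of-atmosphere balance: σT_e⁴ = S(1−α)/4 = 1201 W/m² → T_e = 381.5 K.
T_s = (N+1)^(1/4)·T_e = 539.5 K.
Warming: T_s − T_e = 158.0 K.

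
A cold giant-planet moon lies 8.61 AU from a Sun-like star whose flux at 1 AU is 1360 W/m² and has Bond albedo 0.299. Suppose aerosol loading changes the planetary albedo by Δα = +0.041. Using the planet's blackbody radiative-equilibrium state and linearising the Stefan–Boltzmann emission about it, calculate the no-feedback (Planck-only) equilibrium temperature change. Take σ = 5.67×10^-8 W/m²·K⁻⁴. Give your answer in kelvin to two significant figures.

-1.3 K

Irradiance scales as 1/d², so S = 1360 W/m² × (1/8.61)² = 18.35 W/m².
The baseline emission temperature is T_e = 86.78 K.
TOA radiative forcing: ΔF = −S·Δα/4 = −18.35·(+0.041)/4 = -0.1880 W/m².
Linearising σT⁴ gives d(σT⁴)/dT = 4σT_e³ = 0.1482 W/m² per K.
So ΔT₀ = -0.1880/0.1482 = -1.27 K.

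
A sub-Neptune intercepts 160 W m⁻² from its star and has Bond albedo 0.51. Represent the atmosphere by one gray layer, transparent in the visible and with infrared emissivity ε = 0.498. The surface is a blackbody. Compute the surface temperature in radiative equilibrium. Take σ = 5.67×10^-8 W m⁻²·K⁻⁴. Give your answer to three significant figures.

The planet radiates to space at T_e = [S(1−α)/(4σ)]^(1/4) = 136.4 K.
The surface balance (absorbed SW + ε·downward IR = σT_s⁴) with T_a⁴ = T_s⁴/2 reduces to T_s = T_e·[2/(2−ε)]^¼ = 146.5 K.

146 K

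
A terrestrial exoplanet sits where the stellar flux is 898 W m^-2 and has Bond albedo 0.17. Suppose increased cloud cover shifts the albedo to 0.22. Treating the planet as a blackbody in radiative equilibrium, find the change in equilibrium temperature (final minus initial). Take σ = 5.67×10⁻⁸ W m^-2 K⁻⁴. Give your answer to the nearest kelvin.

-4 kelvin

Initial: T₁ = [S(1−0.17)/(4σ)]^(1/4) = 239.4 K.
Final:   T₂ = [S(1−0.22)/(4σ)]^(1/4) = 235.7 K.
ΔT = T₂ − T₁ = -3.690 K.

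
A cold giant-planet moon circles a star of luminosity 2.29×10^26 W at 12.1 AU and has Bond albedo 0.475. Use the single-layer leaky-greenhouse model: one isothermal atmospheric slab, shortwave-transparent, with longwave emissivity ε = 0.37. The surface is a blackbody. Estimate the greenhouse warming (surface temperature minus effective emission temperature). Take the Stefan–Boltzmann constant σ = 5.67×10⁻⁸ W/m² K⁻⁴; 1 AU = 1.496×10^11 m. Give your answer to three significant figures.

3.14 K

Orbital distance: d = 12.1 AU = 1.810×10^12 m.
Spreading L over a sphere of radius d: S = 2.29×10^26/(4π·1.81×10^12²) = 5.561 W/m².
At the top of the atmosphere, σT_e⁴ = S(1−α)/4 = 0.7299 W/m², giving T_e = 59.90 K.
For a single slab of emissivity ε, T_s⁴ = 2T_e⁴/(2−ε); thus T_s = 59.90·(1.227)^(1/4) = 63.04 K.
T_s − T_e = 63.04 − 59.90 = 3.143 K.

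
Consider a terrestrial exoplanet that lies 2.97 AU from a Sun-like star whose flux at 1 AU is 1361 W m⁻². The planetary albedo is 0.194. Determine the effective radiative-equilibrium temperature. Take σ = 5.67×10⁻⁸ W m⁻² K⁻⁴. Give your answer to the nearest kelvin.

Irradiance scales as 1/d², so S = 1361 W m⁻² × (1/2.97)² = 154.3 W m⁻².
Averaging over the sphere, the absorbed flux is S(1−α)/4 = 31.09 W m⁻².
Balancing against σT⁴: T = (31.09/5.67×10⁻⁸)^(1/4) = 153.0 K.

153 kelvin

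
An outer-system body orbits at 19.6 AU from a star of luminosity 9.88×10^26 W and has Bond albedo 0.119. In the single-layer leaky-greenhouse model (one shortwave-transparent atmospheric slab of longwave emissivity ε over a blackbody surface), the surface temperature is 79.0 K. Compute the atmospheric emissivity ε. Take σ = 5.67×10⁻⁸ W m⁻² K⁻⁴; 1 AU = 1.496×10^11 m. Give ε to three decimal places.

0.176

Orbital distance: d = 19.6 AU = 2.932×10^12 m.
Spreading L over a sphere of radius d: S = 9.88×10^26/(4π·2.93×10^12²) = 9.145 W m⁻².
First, T_e = [9.145·(1−0.119)/(4σ)]^(1/4) = 77.20 K.
Inverting T_s⁴ = 2T_e⁴/(2−ε): (T_e/T_s)⁴ = 0.9120, so ε = 2(1 − 0.9120) = 0.1760.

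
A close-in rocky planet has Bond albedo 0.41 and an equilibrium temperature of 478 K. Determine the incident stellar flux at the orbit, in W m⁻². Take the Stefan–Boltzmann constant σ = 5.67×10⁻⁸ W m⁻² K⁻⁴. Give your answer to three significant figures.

Invert the energy balance for S: S = 4σT⁴/(1−α).
σT⁴ = 5.67×10⁻⁸·(478)⁴ = 2960 W m⁻².
So S = 4×2960/(1−0.41) = 20070 W m⁻².

20100 W m⁻²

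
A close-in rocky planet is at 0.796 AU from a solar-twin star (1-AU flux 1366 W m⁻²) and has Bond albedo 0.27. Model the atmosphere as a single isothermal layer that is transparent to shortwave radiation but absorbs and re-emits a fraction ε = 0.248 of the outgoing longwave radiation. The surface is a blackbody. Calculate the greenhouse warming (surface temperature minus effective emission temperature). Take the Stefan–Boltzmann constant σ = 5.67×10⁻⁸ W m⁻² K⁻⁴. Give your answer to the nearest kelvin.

Flux at the orbit: S = 1366/(0.796)² = 2156 W m⁻².
At the top of the atmosphere, σT_e⁴ = S(1−α)/4 = 393.4 W m⁻², giving T_e = 288.6 K.
Surface balance with a leaky layer gives σT_s⁴ = σT_e⁴·2/(2−ε), so T_s = T_e·[2/(2−0.248)]^(1/4) = 298.3 K.
Greenhouse warming: T_s − T_e = 9.712 K.

10 kelvin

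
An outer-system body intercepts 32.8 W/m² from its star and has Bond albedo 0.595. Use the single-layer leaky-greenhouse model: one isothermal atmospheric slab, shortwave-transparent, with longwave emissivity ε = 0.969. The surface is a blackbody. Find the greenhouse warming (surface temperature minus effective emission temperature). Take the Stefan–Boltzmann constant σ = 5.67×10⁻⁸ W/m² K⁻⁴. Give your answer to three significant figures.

At the top of the atmosphere, σT_e⁴ = S(1−α)/4 = 3.321 W/m², giving T_e = 87.48 K.
For a single slab of emissivity ε, T_s⁴ = 2T_e⁴/(2−ε); thus T_s = 87.48·(1.94)^(1/4) = 103.2 K.
T_s − T_e = 103.2 − 87.48 = 15.76 K.

15.8 kelvin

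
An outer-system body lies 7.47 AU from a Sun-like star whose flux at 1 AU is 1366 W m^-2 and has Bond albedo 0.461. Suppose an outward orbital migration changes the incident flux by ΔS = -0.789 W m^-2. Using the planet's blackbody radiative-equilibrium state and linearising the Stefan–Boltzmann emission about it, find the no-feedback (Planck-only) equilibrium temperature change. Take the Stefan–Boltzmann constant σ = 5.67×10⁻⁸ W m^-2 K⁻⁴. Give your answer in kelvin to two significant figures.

-0.70 K

Irradiance scales as 1/d², so S = 1366 W m^-2 × (1/7.47)² = 24.48 W m^-2.
The baseline emission temperature is T_e = 87.34 K.
ΔF = Δ[S(1−α)]/4 = (1−0.461)·-0.789/4 = -0.1063 W m^-2.
The Planck feedback parameter is 4σT_e³ = 0.1511 W m^-2/K.
Hence the no-feedback warming is ΔF/(4σT_e³) = -0.704 K.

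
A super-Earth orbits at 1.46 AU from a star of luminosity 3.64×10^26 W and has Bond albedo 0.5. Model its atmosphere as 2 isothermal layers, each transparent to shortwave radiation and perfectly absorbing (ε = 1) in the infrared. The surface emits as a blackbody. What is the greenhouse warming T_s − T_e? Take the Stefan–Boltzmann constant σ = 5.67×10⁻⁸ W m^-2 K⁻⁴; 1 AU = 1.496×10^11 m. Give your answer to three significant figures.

60.5 kelvin

Orbital distance: d = 1.46 AU = 2.184×10^11 m.
Spreading L over a sphere of radius d: S = 3.64×10^26/(4π·2.18×10^11²) = 607.2 W m^-2.
OLR = S(1−α)/4 = 75.90 W m^-2; the top layer radiates at T_e = 191.3 K.
Surface: T_s = (3)^¼·T_e = 251.7 K.
Warming: T_s − T_e = 60.46 K.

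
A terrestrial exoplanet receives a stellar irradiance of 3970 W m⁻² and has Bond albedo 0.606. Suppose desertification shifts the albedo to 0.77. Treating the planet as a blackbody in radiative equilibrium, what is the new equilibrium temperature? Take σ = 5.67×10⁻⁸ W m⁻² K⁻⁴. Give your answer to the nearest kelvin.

252 kelvin

With the new albedo, S(1−α₂)/4 = 228.3 W m⁻², so T₂ = 251.9 K.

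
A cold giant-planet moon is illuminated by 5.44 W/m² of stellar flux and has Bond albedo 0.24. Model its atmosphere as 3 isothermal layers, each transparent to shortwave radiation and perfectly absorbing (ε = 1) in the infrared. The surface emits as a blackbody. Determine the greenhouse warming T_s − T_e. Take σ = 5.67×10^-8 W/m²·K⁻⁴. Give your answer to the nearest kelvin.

Top-of-atmosphere balance: σT_e⁴ = S(1−α)/4 = 1.034 W/m² → T_e = 65.34 K.
T_s = (N+1)^(1/4)·T_e = 92.41 K.
Warming: T_s − T_e = 27.07 K.

27 K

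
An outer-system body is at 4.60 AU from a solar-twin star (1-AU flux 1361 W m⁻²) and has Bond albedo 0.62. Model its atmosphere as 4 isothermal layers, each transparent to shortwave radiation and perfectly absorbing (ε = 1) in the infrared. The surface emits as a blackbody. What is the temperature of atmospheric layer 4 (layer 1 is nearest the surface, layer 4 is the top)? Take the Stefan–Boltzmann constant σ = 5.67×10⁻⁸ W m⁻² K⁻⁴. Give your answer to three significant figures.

102 kelvin

Flux at the orbit: S = 1361/(4.60)² = 64.32 W m⁻².
Top-of-atmosphere balance: σT_e⁴ = S(1−α)/4 = 6.110 W m⁻² → T_e = 101.9 K.
In the N-layer model, layer k (counted from the surface) has T_k = (N+1−k)^(1/4)·T_e.
With k = 4: T_4 = (4+1−4)^¼·101.9 K = 101.9 K.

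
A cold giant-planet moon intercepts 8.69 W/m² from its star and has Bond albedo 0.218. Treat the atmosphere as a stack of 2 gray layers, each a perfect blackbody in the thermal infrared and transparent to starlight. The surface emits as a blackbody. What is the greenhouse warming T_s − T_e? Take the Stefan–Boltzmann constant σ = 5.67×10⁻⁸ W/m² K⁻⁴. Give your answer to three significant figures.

23.4 K

OLR = S(1−α)/4 = 1.699 W/m²; the top layer radiates at T_e = 73.99 K.
Surface: T_s = (3)^¼·T_e = 97.37 K.
So the greenhouse effect raises the surface by 97.37 − 73.99 = 23.38 K.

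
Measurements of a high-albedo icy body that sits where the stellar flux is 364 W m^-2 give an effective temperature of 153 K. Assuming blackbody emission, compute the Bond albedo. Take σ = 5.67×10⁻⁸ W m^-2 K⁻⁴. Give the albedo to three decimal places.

0.659

Rearranging the radiative balance, α = 1 − 4σT⁴/S.
σT⁴ = 31.07 W m^-2, so 4σT⁴ = 124.3 W m^-2.
Hence α = 1 − 124.3/364.0 = 0.6586.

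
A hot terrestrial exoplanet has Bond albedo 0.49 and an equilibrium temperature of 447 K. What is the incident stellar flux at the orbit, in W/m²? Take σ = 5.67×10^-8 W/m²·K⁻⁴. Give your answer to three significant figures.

17800 W/m²

From S(1−α)/4 = σT⁴: S = 4σT⁴/(1−α).
σT⁴ = 5.67×10⁻⁸·(447)⁴ = 2264 W/m².
So S = 4×2264/(1−0.49) = 17750 W/m².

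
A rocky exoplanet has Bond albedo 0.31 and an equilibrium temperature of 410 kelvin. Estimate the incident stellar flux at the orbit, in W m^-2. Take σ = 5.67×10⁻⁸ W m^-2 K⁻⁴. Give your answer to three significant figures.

Invert the energy balance for S: S = 4σT⁴/(1−α).
σT⁴ = 5.67×10⁻⁸·(410)⁴ = 1602 W m^-2.
S = 4·1602/0.69 = 9288 W m^-2.

9290 W m^-2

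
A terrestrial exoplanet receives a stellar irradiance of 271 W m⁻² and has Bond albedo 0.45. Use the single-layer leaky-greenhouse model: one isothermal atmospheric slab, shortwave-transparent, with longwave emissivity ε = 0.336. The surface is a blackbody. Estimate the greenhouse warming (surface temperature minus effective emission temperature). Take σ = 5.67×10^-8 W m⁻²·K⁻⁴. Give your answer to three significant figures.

7.53 K

The planet radiates to space at T_e = [S(1−α)/(4σ)]^(1/4) = 160.1 K.
For a single slab of emissivity ε, T_s⁴ = 2T_e⁴/(2−ε); thus T_s = 160.1·(1.202)^(1/4) = 167.6 K.
T_s − T_e = 167.6 − 160.1 = 7.534 K.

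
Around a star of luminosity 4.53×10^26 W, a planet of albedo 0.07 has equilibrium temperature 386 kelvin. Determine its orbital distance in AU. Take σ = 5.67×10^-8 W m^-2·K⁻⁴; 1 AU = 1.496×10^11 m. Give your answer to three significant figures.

0.545 AU

The flux needed for this T is 4σT⁴/(1−0.07) = 5414 W m^-2.
S = L/(4πd²) → d = √(L/4πS) = √(4.53×10^26/(4π·5414)) = 8.160×10^10 m = 0.5455 AU.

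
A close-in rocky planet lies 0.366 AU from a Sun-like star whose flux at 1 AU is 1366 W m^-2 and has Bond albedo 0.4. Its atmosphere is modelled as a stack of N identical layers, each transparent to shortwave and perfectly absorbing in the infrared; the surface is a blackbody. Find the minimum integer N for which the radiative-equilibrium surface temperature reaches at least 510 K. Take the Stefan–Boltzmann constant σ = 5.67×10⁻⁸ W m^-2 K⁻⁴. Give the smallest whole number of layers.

Irradiance scales as 1/d², so S = 1366 W m^-2 × (1/0.366)² = 10200 W m^-2.
OLR = S(1−α)/4 = 1530 W m^-2; the top layer radiates at T_e = 405.3 K.
Need (N+1)T_e⁴ ≥ T_s⁴, i.e. N+1 ≥ (510/405.3)⁴ = 2.508.
Rounding up, N = 2.

2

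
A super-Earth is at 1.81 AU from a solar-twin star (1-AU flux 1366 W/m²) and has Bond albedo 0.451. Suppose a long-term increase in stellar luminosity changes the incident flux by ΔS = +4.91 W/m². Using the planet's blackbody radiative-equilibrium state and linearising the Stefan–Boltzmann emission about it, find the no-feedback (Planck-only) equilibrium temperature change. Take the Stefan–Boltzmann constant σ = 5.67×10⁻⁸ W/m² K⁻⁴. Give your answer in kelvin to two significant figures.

By the inverse-square law, S = 1366/1.81² = 417.0 W/m².
Reference equilibrium: T_e = [S(1−α)/(4σ)]^(1/4) = 178.2 K.
ΔF = Δ[S(1−α)]/4 = (1−0.451)·+4.91/4 = 0.6739 W/m².
Linearising σT⁴ gives d(σT⁴)/dT = 4σT_e³ = 1.284 W/m² per K.
So ΔT₀ = 0.6739/1.284 = 0.525 K.

0.52 K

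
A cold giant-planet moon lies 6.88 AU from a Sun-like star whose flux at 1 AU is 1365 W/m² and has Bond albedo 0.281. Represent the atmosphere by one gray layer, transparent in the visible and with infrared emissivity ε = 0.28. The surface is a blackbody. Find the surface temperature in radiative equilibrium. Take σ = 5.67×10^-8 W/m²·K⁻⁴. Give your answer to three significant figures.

102 kelvin

By the inverse-square law, S = 1365/6.88² = 28.84 W/m².
At the top of the atmosphere, σT_e⁴ = S(1−α)/4 = 5.184 W/m², giving T_e = 97.78 K.
Surface balance with a leaky layer gives σT_s⁴ = σT_e⁴·2/(2−ε), so T_s = T_e·[2/(2−0.28)]^(1/4) = 101.5 K.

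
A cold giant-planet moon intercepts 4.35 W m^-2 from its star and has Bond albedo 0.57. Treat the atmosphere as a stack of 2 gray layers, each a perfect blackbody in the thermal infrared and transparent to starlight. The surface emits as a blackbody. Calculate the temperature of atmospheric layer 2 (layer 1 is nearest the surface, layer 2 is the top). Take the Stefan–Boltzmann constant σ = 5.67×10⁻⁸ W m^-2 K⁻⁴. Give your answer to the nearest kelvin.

The effective emission temperature is T_e = [S(1−α)/(4σ)]^¼ = 53.59 K.
The net upward flux σT_e⁴ is constant between every pair of levels, so T_k⁴ = (N+1−k)T_e⁴.
T_2 = (1)^(1/4)·53.59 = 53.59 K.

54 K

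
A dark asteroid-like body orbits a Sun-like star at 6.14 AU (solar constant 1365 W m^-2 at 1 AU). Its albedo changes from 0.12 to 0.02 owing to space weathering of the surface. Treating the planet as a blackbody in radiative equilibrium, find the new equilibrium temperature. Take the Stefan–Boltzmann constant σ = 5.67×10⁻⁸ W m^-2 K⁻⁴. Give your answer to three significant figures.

112 K

Flux at the orbit: S = 1365/(6.14)² = 36.21 W m^-2.
T₂ = [S(1−α₂)/(4σ)]^(1/4) = [36.21·0.98/(4σ)]^(1/4) = 111.8 K.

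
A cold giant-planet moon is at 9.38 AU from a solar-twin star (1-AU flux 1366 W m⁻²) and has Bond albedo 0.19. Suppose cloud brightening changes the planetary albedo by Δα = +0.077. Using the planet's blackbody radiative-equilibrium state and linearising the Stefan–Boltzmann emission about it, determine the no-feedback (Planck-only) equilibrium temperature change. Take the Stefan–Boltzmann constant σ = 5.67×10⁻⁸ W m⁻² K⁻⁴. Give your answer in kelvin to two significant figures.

-2.1 K

Irradiance scales as 1/d², so S = 1366 W m⁻² × (1/9.38)² = 15.53 W m⁻².
The baseline emission temperature is T_e = 86.29 K.
TOA radiative forcing: ΔF = −S·Δα/4 = −15.53·(+0.077)/4 = -0.2989 W m⁻².
The Planck feedback parameter is 4σT_e³ = 0.1457 W m⁻²/K.
Hence the no-feedback warming is ΔF/(4σT_e³) = -2.05 K.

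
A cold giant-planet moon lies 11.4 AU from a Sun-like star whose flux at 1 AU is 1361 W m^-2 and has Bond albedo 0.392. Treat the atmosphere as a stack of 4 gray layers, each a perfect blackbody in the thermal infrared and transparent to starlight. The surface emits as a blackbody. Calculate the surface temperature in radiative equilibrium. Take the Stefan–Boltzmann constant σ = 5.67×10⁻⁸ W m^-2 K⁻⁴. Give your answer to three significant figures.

109 K

Irradiance scales as 1/d², so S = 1361 W m^-2 × (1/11.4)² = 10.47 W m^-2.
The effective emission temperature is T_e = [S(1−α)/(4σ)]^¼ = 72.79 K.
With N = 4 opaque layers, T_s = (N+1)^(1/4)·T_e = 5^(1/4)·72.79 = 108.8 K.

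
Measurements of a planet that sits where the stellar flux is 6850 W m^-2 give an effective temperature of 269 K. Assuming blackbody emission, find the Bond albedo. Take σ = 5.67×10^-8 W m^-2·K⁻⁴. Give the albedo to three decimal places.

From σT⁴ = S(1−α)/4 we invert for α: 1−α = 4σT⁴/S.
σT⁴ = 296.9 W m^-2, so 4σT⁴ = 1188 W m^-2.
1−α = 1188/6850 = 0.1734, so α = 0.8266.

0.827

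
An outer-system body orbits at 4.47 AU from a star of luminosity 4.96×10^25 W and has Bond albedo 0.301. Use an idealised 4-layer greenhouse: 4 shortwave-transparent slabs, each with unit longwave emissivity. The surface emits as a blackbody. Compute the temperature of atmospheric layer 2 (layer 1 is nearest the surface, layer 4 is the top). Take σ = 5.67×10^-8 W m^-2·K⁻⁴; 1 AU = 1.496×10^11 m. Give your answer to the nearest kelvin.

95 kelvin

Orbital distance: d = 4.47 AU = 6.687×10^11 m.
Flux at the orbit: S = L/(4πd²) = 4.96×10^25/(4π·(6.69×10^11)²) = 8.827 W m^-2.
The effective emission temperature is T_e = [S(1−α)/(4σ)]^¼ = 72.22 K.
Each opaque layer satisfies 2T_j⁴ = T_{j−1}⁴ + T_{j+1}⁴, giving T_k⁴ = (N+1−k)T_e⁴.
T_2 = (3)^(1/4)·72.22 = 95.05 K.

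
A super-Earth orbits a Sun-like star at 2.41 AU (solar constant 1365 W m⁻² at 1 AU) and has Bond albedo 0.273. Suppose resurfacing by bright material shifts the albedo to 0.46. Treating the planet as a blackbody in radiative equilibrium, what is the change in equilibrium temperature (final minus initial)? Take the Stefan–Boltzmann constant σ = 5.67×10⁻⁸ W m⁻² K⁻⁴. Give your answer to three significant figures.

Irradiance scales as 1/d², so S = 1365 W m⁻² × (1/2.41)² = 235.0 W m⁻².
Before: T₁ = [235.0·0.727/(4σ)]^(1/4) = 165.7 K.
With α = 0.46, T₂ = 153.8 K.
Change: 153.8 − 165.7 = -11.87 K.

-11.9 kelvin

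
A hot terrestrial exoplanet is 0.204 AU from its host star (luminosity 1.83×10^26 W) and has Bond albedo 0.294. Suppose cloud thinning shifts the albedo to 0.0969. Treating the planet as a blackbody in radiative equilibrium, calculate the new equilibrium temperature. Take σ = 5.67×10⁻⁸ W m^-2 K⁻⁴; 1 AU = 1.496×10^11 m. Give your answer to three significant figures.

d = 0.204 × 1.496×10^11 m = 3.052×10^10 m.
Flux at the orbit: S = L/(4πd²) = 1.83×10^26/(4π·(3.05×10^10)²) = 15640 W m^-2.
T₂ = [S(1−α₂)/(4σ)]^(1/4) = [15640·0.903/(4σ)]^(1/4) = 499.5 K.

500 kelvin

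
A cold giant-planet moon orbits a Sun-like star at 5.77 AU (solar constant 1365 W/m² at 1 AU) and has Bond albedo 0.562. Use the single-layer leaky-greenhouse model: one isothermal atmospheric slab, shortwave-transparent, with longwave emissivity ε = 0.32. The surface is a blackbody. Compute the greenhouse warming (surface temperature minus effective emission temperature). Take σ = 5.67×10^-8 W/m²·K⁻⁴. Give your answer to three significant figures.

4.20 K

By the inverse-square law, S = 1365/5.77² = 41.00 W/m².
The planet radiates to space at T_e = [S(1−α)/(4σ)]^(1/4) = 94.33 K.
For a single slab of emissivity ε, T_s⁴ = 2T_e⁴/(2−ε); thus T_s = 94.33·(1.19)^(1/4) = 98.53 K.
Greenhouse warming: T_s − T_e = 4.203 K.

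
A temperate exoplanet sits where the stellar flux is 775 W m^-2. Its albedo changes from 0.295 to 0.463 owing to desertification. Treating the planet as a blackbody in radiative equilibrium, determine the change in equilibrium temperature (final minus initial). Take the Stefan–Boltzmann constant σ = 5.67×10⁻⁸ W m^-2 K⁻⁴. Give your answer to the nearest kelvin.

Initial: T₁ = [S(1−0.295)/(4σ)]^(1/4) = 221.5 K.
After:  T₂ = [775.0·0.537/(4σ)]^(1/4) = 207.0 K.
ΔT = T₂ − T₁ = -14.57 K.

-15 kelvin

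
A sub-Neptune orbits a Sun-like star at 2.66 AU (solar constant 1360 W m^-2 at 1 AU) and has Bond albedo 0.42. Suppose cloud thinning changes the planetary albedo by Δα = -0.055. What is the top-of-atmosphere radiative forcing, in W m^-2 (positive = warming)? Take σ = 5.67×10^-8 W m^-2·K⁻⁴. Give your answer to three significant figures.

2.64 W m^-2

Irradiance scales as 1/d², so S = 1360 W m^-2 × (1/2.66)² = 192.2 W m^-2.
TOA radiative forcing: ΔF = −S·Δα/4 = −192.2·(-0.055)/4 = 2.643 W m^-2.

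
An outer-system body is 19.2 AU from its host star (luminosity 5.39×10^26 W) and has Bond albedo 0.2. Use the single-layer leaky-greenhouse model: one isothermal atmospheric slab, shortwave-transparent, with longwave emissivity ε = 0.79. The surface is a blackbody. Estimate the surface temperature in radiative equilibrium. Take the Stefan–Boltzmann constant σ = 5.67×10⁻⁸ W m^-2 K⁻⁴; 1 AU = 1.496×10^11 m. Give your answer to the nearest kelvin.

d = 19.2 × 1.496×10^11 m = 2.872×10^12 m.
Flux at the orbit: S = L/(4πd²) = 5.39×10^26/(4π·(2.87×10^12)²) = 5.199 W m^-2.
At the top of the atmosphere, σT_e⁴ = S(1−α)/4 = 1.040 W m^-2, giving T_e = 65.44 K.
For a single slab of emissivity ε, T_s⁴ = 2T_e⁴/(2−ε); thus T_s = 65.44·(1.653)^(1/4) = 74.20 K.

74 K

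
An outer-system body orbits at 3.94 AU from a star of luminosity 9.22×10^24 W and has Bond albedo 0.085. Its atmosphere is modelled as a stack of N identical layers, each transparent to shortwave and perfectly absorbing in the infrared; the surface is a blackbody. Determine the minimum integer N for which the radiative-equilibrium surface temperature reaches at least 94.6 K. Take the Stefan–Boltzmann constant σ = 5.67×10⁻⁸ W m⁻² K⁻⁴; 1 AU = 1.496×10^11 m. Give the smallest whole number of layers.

9

Orbital distance: d = 3.94 AU = 5.894×10^11 m.
Flux at the orbit: S = L/(4πd²) = 9.22×10^24/(4π·(5.89×10^11)²) = 2.112 W m⁻².
The effective emission temperature is T_e = [S(1−α)/(4σ)]^¼ = 54.03 K.
Since T_s⁴ = (N+1)T_e⁴, we need N ≥ (T_s/T_e)⁴ − 1 = 8.400.
So N ≥ 8.400; the smallest integer is N = 9.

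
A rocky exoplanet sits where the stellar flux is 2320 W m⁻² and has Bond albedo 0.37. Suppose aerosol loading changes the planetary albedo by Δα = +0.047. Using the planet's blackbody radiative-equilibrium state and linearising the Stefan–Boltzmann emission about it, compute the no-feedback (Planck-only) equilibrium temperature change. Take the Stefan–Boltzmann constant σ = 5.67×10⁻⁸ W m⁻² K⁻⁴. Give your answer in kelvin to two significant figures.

Reference equilibrium: T_e = [S(1−α)/(4σ)]^(1/4) = 283.3 K.
ΔF = −(S/4)Δα = −(2320/4)×(+0.047) = -27.26 W m⁻².
Linearising σT⁴ gives d(σT⁴)/dT = 4σT_e³ = 5.159 W m⁻² per K.
Hence the no-feedback warming is ΔF/(4σT_e³) = -5.28 K.

-5.3 K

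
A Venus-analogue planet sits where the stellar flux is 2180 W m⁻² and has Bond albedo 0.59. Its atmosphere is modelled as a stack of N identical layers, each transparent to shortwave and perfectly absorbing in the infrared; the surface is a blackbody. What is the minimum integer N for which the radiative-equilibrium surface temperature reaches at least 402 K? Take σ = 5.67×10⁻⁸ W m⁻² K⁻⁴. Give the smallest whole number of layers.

6

The effective emission temperature is T_e = [S(1−α)/(4σ)]^¼ = 250.6 K.
Need (N+1)T_e⁴ ≥ T_s⁴, i.e. N+1 ≥ (402/250.6)⁴ = 6.627.
So N ≥ 5.627; the smallest integer is N = 6.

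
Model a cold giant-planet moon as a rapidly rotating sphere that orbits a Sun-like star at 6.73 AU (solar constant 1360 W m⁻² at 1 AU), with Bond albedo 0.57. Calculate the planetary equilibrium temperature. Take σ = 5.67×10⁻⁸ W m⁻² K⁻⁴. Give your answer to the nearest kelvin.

By the inverse-square law, S = 1360/6.73² = 30.03 W m⁻².
The planet absorbs (1−α)S over its disc πR² and re-emits over 4πR², so the mean absorbed flux is (1−0.57)·30.03/4 = 3.228 W m⁻².
In equilibrium σT⁴ equals this, so T = 86.86 K.

87 K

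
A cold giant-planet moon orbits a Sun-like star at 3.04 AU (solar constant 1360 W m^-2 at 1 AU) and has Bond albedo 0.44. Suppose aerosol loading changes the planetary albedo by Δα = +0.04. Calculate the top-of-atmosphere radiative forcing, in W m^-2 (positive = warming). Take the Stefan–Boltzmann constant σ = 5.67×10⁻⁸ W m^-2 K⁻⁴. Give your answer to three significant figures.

-1.47 W m^-2

Flux at the orbit: S = 1360/(3.04)² = 147.2 W m^-2.
The change in absorbed flux is Δ[S(1−α)/4] = −SΔα/4 = -1.472 W m^-2.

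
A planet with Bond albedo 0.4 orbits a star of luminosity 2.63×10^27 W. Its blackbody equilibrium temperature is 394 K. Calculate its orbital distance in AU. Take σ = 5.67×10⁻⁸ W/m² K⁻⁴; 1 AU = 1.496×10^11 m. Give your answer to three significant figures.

1.01 AU

Required flux: S = 4σT⁴/(1−α) = 9109 W/m².
From L = 4πd²S, d = √(2.63×10^27/(4π·9109)) = 1.516×10^11 m = 1.013 AU.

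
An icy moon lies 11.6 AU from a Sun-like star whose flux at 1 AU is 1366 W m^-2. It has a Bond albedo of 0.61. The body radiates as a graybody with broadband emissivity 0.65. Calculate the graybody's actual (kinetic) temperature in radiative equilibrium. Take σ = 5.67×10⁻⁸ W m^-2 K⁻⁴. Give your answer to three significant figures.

Flux at the orbit: S = 1366/(11.6)² = 10.15 W m^-2.
Absorbed flux (global mean): S(1−α)/4 = 10.15·0.39/4 = 0.9898 W m^-2.
Radiative balance εσT⁴ = 0.9898 gives T = [0.9898/(0.65·σ)]^(1/4) = 71.99 K.

72.0 K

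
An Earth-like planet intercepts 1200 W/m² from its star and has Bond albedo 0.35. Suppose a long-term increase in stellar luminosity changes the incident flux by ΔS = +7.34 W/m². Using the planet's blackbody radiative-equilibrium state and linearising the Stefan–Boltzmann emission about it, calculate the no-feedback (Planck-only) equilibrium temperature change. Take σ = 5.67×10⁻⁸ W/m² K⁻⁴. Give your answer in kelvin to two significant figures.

0.37 K

Unperturbed T_e = [1200·(1−0.35)/(4σ)]^¼ = 242.2 K.
Only a fraction (1−α) is absorbed and it's spread over 4πR², so ΔF = (1−α)ΔS/4 = 1.193 W/m².
Linearising σT⁴ gives d(σT⁴)/dT = 4σT_e³ = 3.221 W/m² per K.
So ΔT₀ = 1.193/3.221 = 0.370 K.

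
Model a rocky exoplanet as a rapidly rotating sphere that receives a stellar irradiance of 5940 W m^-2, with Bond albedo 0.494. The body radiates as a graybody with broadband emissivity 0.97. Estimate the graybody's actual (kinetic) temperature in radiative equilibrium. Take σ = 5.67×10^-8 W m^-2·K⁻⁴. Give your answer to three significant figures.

The planet absorbs (1−α)S over its disc πR² and re-emits over 4πR², so the mean absorbed flux is (1−0.494)·5940/4 = 751.4 W m^-2.
Equating to εσT⁴ with ε = 0.97: T = (751.4/0.97σ)^(1/4) = 341.9 K.

342 K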